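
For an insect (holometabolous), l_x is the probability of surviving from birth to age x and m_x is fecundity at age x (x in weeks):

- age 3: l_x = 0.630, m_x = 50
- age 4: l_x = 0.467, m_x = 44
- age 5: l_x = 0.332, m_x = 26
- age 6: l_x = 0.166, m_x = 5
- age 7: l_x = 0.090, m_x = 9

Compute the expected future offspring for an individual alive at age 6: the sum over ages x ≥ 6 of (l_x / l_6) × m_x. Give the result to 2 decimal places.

9.88

l_6 = 0.166. Conditional survival from age 6 to x is l_x / l_6.
  x=6: (0.166/0.166) × 5 = 5.0000
  x=7: (0.090/0.166) × 9 = 4.8795
Sum = 5.0000 + 4.8795 = 9.8795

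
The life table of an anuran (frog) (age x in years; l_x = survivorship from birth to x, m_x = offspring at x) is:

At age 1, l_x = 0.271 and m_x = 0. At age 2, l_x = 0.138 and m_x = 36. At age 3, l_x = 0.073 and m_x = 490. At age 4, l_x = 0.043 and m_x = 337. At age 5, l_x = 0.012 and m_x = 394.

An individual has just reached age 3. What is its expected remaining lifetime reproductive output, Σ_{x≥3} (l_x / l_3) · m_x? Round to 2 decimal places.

753.27

l_3 = 0.073. Conditional survival from age 3 to x is l_x / l_3.
  x=3: (0.073/0.073) × 490 = 490.0000
  x=4: (0.043/0.073) × 337 = 198.5068
  x=5: (0.012/0.073) × 394 = 64.7671
Sum = 490.0000 + 198.5068 + 64.7671 = 753.2740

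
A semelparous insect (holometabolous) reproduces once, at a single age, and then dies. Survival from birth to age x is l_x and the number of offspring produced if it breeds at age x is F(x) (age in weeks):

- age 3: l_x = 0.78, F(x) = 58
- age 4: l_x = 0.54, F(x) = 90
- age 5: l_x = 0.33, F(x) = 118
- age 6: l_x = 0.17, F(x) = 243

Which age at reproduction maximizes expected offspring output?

Expected offspring if breeding at age x = l_x × F(x):
  age 3: 0.78 × 58 = 45.240
  age 4: 0.54 × 90 = 48.600
  age 5: 0.33 × 118 = 38.940
  age 6: 0.17 × 243 = 41.310
Maximum at age 4 (48.600).

4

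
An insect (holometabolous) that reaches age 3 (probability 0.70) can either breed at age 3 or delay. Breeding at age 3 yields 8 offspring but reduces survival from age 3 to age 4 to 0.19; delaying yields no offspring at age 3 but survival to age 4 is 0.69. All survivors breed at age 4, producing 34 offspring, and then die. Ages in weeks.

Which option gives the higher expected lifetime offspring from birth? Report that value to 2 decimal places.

breed at age 3: R₀ = 0.70 × (8 + 0.19 × 34) = 0.70 × 14.4600 = 10.1220
delay to age 4: R₀ = 0.70 × (0.69 × 34) = 0.70 × 23.4600 = 16.4220
Higher: delay to age 4 (16.4220).

16.42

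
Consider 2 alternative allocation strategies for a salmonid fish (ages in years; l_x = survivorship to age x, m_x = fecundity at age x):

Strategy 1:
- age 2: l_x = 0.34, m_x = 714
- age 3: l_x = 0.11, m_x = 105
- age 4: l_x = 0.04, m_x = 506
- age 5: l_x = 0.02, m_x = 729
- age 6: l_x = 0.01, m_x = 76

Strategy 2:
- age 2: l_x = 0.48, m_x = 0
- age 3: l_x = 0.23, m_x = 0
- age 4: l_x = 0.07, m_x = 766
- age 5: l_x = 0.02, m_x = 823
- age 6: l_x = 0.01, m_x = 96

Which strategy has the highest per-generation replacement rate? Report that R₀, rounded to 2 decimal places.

289.89

Strategy 1: R₀ = 0.34×714 + 0.11×105 + 0.04×506 + 0.02×729 + 0.01×76 = 289.8900
Strategy 2: R₀ = 0.48×0 + 0.23×0 + 0.07×766 + 0.02×823 + 0.01×96 = 71.0400
Highest R₀: strategy 1 with 289.8900.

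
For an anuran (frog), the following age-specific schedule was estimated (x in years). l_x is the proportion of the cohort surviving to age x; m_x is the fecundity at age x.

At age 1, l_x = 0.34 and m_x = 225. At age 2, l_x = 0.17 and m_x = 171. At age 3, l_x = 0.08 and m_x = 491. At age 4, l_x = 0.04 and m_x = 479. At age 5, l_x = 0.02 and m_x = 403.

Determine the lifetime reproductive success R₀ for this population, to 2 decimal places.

172.07

R₀ = Σ l_x m_x:
  age 1: 0.34 × 225 = 76.5000
  age 2: 0.17 × 171 = 29.0700
  age 3: 0.08 × 491 = 39.2800
  age 4: 0.04 × 479 = 19.1600
  age 5: 0.02 × 403 = 8.0600
R₀ = 76.5000 + 29.0700 + 39.2800 + 19.1600 + 8.0600 = 172.0700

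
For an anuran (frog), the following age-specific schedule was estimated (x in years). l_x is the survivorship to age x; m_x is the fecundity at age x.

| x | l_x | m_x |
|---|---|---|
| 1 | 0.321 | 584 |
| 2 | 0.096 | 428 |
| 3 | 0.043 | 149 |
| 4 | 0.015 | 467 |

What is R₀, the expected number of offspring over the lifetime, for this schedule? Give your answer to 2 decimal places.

R₀ = Σ l_x m_x:
  age 1: 0.321 × 584 = 187.4640
  age 2: 0.096 × 428 = 41.0880
  age 3: 0.043 × 149 = 6.4070
  age 4: 0.015 × 467 = 7.0050
R₀ = 187.4640 + 41.0880 + 6.4070 + 7.0050 = 241.9640

241.96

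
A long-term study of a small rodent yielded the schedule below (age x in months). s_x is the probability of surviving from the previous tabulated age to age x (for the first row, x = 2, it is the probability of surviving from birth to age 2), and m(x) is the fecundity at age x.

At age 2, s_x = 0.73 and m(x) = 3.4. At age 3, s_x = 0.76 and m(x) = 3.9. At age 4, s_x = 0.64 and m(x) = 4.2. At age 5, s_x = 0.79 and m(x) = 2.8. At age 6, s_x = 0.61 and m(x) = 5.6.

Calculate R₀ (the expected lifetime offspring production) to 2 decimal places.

7.88

Survivorship from birth: l_x = s_2·s_3·…·s_x.
  l_2 = 0.73000
  l_3 = 0.55480
  l_4 = 0.35507
  l_5 = 0.28051
  l_6 = 0.17111
R₀ = Σ l_x m(x):
  age 2: 0.73000 × 3.4 = 2.4820
  age 3: 0.55480 × 3.9 = 2.1637
  age 4: 0.35507 × 4.2 = 1.4913
  age 5: 0.28051 × 2.8 = 0.7854
  age 6: 0.17111 × 5.6 = 0.9582
R₀ = 2.4820 + 2.1637 + 1.4913 + 0.7854 + 0.9582 = 7.8807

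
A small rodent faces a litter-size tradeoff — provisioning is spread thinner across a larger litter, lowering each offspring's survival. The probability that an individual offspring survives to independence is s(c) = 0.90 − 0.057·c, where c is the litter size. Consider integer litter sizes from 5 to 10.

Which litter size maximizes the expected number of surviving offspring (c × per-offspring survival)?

Expected surviving offspring = c × s(c):
  c=5: 5 × 0.615 = 3.075
  c=6: 6 × 0.558 = 3.348
  c=7: 7 × 0.501 = 3.507
  c=8: 8 × 0.444 = 3.552
  c=9: 9 × 0.387 = 3.483
  c=10: 10 × 0.330 = 3.300
Maximum at c = 8 (3.552 surviving offspring).

8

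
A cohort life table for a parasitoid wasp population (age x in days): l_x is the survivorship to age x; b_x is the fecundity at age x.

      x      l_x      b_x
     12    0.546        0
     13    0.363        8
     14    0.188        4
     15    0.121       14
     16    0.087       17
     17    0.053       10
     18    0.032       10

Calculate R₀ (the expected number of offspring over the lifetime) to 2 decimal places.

7.68

R₀ = Σ l_x b_x:
  age 12: 0.546 × 0 = 0.0000
  age 13: 0.363 × 8 = 2.9040
  age 14: 0.188 × 4 = 0.7520
  age 15: 0.121 × 14 = 1.6940
  age 16: 0.087 × 17 = 1.4790
  age 17: 0.053 × 10 = 0.5300
  age 18: 0.032 × 10 = 0.3200
R₀ = 0.0000 + 2.9040 + 0.7520 + 1.6940 + 1.4790 + 0.5300 + 0.3200 = 7.6790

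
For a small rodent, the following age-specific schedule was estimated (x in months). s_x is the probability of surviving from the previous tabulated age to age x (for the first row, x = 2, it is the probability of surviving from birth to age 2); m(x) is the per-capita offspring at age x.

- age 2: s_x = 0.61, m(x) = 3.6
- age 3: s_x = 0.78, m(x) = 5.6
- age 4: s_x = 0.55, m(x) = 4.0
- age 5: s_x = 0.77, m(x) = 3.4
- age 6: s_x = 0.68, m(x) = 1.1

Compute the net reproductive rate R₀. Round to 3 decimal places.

Survivorship from birth: l_x = s_2·s_3·…·s_x.
  l_2 = 0.61000
  l_3 = 0.47580
  l_4 = 0.26169
  l_5 = 0.20150
  l_6 = 0.13702
R₀ = Σ l_x m(x):
  age 2: 0.61000 × 3.6 = 2.1960
  age 3: 0.47580 × 5.6 = 2.6645
  age 4: 0.26169 × 4.0 = 1.0468
  age 5: 0.20150 × 3.4 = 0.6851
  age 6: 0.13702 × 1.1 = 0.1507
R₀ = 2.1960 + 2.6645 + 1.0468 + 0.6851 + 0.1507 = 6.7431

6.743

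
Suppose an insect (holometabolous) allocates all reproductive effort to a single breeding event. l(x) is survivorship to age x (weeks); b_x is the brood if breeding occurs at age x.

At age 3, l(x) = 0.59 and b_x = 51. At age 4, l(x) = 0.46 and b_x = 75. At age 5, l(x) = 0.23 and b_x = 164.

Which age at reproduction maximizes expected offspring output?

5

Expected offspring if breeding at age x = l(x) × b_x:
  age 3: 0.59 × 51 = 30.090
  age 4: 0.46 × 75 = 34.500
  age 5: 0.23 × 164 = 37.720
Maximum at age 5 (37.720).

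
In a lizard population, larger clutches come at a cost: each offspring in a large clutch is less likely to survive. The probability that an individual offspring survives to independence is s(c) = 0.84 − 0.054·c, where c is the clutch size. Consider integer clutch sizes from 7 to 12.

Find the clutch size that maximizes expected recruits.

Expected recruits = c × s(c):
  c=7: 7 × 0.462 = 3.234
  c=8: 8 × 0.408 = 3.264
  c=9: 9 × 0.354 = 3.186
  c=10: 10 × 0.300 = 3.000
  c=11: 11 × 0.246 = 2.706
  c=12: 12 × 0.192 = 2.304
Maximum at c = 8 (3.264 recruits).

8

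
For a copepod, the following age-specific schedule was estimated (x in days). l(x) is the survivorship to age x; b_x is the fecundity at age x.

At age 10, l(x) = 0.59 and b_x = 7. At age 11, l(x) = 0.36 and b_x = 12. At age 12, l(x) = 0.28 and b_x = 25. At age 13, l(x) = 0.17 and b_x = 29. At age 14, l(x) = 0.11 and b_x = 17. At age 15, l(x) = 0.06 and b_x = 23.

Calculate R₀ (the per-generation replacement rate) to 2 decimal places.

R₀ = Σ l(x) b_x:
  age 10: 0.59 × 7 = 4.1300
  age 11: 0.36 × 12 = 4.3200
  age 12: 0.28 × 25 = 7.0000
  age 13: 0.17 × 29 = 4.9300
  age 14: 0.11 × 17 = 1.8700
  age 15: 0.06 × 23 = 1.3800
R₀ = 4.1300 + 4.3200 + 7.0000 + 4.9300 + 1.8700 + 1.3800 = 23.6300

23.63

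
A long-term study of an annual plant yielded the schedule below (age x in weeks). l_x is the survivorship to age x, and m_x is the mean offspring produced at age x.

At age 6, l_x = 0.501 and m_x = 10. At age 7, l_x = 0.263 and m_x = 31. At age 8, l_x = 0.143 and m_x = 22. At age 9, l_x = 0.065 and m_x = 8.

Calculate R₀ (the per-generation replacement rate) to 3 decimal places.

16.829

R₀ = Σ l_x m_x:
  age 6: 0.501 × 10 = 5.0100
  age 7: 0.263 × 31 = 8.1530
  age 8: 0.143 × 22 = 3.1460
  age 9: 0.065 × 8 = 0.5200
R₀ = 5.0100 + 8.1530 + 3.1460 + 0.5200 = 16.8290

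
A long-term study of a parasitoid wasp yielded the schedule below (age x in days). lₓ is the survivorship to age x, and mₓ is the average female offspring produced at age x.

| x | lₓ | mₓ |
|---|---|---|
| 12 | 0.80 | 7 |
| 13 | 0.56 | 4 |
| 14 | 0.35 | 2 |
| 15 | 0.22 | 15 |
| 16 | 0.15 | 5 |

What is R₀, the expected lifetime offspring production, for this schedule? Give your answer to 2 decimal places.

12.59

R₀ = Σ lₓ mₓ:
  age 12: 0.80 × 7 = 5.6000
  age 13: 0.56 × 4 = 2.2400
  age 14: 0.35 × 2 = 0.7000
  age 15: 0.22 × 15 = 3.3000
  age 16: 0.15 × 5 = 0.7500
R₀ = 5.6000 + 2.2400 + 0.7000 + 3.3000 + 0.7500 = 12.5900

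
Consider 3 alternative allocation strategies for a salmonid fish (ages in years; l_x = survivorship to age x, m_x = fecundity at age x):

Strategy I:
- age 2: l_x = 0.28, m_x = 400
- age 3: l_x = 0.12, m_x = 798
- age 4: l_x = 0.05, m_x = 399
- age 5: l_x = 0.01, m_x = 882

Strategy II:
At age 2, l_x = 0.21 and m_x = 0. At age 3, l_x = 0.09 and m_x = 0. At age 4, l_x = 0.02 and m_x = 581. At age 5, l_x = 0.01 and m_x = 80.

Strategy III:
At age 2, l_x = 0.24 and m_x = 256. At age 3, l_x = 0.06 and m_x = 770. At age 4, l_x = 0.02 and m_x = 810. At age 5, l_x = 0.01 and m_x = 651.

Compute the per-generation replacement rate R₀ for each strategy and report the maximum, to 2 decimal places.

236.53

Strategy I: R₀ = 0.28×400 + 0.12×798 + 0.05×399 + 0.01×882 = 236.5300
Strategy II: R₀ = 0.21×0 + 0.09×0 + 0.02×581 + 0.01×80 = 12.4200
Strategy III: R₀ = 0.24×256 + 0.06×770 + 0.02×810 + 0.01×651 = 130.3500
Highest R₀: strategy I with 236.5300.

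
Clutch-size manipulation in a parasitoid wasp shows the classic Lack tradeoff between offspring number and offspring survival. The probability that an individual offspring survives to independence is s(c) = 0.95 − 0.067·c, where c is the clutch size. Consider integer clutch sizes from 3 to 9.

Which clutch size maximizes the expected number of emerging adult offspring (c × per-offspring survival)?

7

Expected emerging adult offspring = c × s(c):
  c=3: 3 × 0.749 = 2.247
  c=4: 4 × 0.682 = 2.728
  c=5: 5 × 0.615 = 3.075
  c=6: 6 × 0.548 = 3.288
  c=7: 7 × 0.481 = 3.367
  c=8: 8 × 0.414 = 3.312
  c=9: 9 × 0.347 = 3.123
Maximum at c = 7 (3.367 emerging adult offspring).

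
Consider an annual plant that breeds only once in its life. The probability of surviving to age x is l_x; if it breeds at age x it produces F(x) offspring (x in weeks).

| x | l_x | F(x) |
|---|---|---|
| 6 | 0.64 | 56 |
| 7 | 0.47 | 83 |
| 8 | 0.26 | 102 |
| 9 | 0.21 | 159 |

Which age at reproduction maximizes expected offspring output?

Expected offspring if breeding at age x = l_x × F(x):
  age 6: 0.64 × 56 = 35.840
  age 7: 0.47 × 83 = 39.010
  age 8: 0.26 × 102 = 26.520
  age 9: 0.21 × 159 = 33.390
Maximum at age 7 (39.010).

7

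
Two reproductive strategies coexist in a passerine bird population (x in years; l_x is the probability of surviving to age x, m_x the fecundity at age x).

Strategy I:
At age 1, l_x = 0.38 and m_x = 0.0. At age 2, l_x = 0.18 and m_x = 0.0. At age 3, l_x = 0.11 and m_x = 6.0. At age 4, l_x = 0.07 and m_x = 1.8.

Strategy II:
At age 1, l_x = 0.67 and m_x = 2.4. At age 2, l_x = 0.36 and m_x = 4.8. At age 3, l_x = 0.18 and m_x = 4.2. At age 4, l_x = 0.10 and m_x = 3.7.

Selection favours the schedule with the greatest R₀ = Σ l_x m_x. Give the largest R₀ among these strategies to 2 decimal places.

4.46

Strategy I: R₀ = 0.38×0.0 + 0.18×0.0 + 0.11×6.0 + 0.07×1.8 = 0.7860
Strategy II: R₀ = 0.67×2.4 + 0.36×4.8 + 0.18×4.2 + 0.10×3.7 = 4.4620
Highest R₀: strategy II with 4.4620.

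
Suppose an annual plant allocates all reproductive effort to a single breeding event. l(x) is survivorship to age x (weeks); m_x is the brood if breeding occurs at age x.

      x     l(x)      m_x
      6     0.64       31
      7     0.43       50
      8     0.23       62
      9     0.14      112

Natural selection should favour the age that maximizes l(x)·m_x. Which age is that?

Expected offspring if breeding at age x = l(x) × m_x:
  age 6: 0.64 × 31 = 19.840
  age 7: 0.43 × 50 = 21.500
  age 8: 0.23 × 62 = 14.260
  age 9: 0.14 × 112 = 15.680
Maximum at age 7 (21.500).

7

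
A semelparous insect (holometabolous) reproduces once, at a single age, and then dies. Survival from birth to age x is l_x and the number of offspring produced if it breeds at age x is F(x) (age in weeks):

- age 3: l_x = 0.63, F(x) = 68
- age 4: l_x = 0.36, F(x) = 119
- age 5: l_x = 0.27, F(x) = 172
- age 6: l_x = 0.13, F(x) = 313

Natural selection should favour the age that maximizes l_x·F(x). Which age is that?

5

Expected offspring if breeding at age x = l_x × F(x):
  age 3: 0.63 × 68 = 42.840
  age 4: 0.36 × 119 = 42.840
  age 5: 0.27 × 172 = 46.440
  age 6: 0.13 × 313 = 40.690
Maximum at age 5 (46.440).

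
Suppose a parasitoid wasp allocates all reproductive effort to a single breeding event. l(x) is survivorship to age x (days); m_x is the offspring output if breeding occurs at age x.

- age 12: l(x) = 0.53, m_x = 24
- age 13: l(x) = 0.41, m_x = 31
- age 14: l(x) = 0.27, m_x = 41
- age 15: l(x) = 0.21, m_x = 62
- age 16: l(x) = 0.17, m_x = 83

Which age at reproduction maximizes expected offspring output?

Expected offspring if breeding at age x = l(x) × m_x:
  age 12: 0.53 × 24 = 12.720
  age 13: 0.41 × 31 = 12.710
  age 14: 0.27 × 41 = 11.070
  age 15: 0.21 × 62 = 13.020
  age 16: 0.17 × 83 = 14.110
Maximum at age 16 (14.110).

16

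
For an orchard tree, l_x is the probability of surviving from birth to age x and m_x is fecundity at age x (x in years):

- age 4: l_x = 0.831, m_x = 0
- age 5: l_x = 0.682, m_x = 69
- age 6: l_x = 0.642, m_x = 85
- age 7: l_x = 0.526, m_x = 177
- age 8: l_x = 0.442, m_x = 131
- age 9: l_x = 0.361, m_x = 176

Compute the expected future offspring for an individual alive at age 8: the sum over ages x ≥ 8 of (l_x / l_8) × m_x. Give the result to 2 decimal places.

274.75

l_8 = 0.442. Conditional survival from age 8 to x is l_x / l_8.
  x=8: (0.442/0.442) × 131 = 131.0000
  x=9: (0.361/0.442) × 176 = 143.7466
Sum = 131.0000 + 143.7466 = 274.7466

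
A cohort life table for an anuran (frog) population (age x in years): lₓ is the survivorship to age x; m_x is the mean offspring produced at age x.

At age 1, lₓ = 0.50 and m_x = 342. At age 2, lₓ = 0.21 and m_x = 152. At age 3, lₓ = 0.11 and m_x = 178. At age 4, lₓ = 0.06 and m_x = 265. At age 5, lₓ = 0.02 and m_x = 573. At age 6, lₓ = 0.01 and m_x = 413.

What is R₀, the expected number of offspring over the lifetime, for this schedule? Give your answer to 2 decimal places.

R₀ = Σ lₓ m_x:
  age 1: 0.50 × 342 = 171.0000
  age 2: 0.21 × 152 = 31.9200
  age 3: 0.11 × 178 = 19.5800
  age 4: 0.06 × 265 = 15.9000
  age 5: 0.02 × 573 = 11.4600
  age 6: 0.01 × 413 = 4.1300
R₀ = 171.0000 + 31.9200 + 19.5800 + 15.9000 + 11.4600 + 4.1300 = 253.9900

253.99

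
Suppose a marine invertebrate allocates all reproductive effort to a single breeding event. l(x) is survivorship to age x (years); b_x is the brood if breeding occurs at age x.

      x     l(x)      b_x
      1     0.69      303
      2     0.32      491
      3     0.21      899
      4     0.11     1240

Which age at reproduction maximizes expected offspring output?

1

Expected offspring if breeding at age x = l(x) × b_x:
  age 1: 0.69 × 303 = 209.070
  age 2: 0.32 × 491 = 157.120
  age 3: 0.21 × 899 = 188.790
  age 4: 0.11 × 1240 = 136.400
Maximum at age 1 (209.070).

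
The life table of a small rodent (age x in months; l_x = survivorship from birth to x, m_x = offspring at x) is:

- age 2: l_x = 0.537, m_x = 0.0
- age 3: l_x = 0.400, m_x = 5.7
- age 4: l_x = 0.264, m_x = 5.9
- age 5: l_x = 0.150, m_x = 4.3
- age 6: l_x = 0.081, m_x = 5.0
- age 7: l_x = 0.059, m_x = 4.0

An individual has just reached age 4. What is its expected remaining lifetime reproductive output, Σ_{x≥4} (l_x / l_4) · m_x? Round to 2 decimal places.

10.77

l_4 = 0.264. Conditional survival from age 4 to x is l_x / l_4.
  x=4: (0.264/0.264) × 5.9 = 5.9000
  x=5: (0.150/0.264) × 4.3 = 2.4432
  x=6: (0.081/0.264) × 5.0 = 1.5341
  x=7: (0.059/0.264) × 4.0 = 0.8939
Sum = 5.9000 + 2.4432 + 1.5341 + 0.8939 = 10.7712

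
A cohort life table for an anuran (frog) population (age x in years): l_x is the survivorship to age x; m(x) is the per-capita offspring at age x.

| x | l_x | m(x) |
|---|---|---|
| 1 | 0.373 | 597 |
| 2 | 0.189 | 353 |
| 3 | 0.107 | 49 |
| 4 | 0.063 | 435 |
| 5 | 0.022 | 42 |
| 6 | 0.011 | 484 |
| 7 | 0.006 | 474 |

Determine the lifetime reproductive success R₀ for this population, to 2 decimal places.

R₀ = Σ l_x m(x):
  age 1: 0.373 × 597 = 222.6810
  age 2: 0.189 × 353 = 66.7170
  age 3: 0.107 × 49 = 5.2430
  age 4: 0.063 × 435 = 27.4050
  age 5: 0.022 × 42 = 0.9240
  age 6: 0.011 × 484 = 5.3240
  age 7: 0.006 × 474 = 2.8440
R₀ = 222.6810 + 66.7170 + 5.2430 + 27.4050 + 0.9240 + 5.3240 + 2.8440 = 331.1380

331.14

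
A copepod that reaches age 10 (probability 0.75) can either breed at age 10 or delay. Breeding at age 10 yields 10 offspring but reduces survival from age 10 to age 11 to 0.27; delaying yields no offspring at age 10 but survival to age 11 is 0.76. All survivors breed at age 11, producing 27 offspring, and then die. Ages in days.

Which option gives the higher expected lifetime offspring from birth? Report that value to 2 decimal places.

15.39

breed at age 10: R₀ = 0.75 × (10 + 0.27 × 27) = 0.75 × 17.2900 = 12.9675
delay to age 11: R₀ = 0.75 × (0.76 × 27) = 0.75 × 20.5200 = 15.3900
Higher: delay to age 11 (15.3900).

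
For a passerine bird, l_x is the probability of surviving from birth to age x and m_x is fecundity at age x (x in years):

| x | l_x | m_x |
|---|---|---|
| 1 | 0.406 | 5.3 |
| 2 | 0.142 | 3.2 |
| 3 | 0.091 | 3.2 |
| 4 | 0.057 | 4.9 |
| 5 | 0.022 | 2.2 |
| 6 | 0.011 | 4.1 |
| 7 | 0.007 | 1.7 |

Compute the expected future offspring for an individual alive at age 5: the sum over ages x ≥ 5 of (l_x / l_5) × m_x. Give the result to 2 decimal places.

l_5 = 0.022. Conditional survival from age 5 to x is l_x / l_5.
  x=5: (0.022/0.022) × 2.2 = 2.2000
  x=6: (0.011/0.022) × 4.1 = 2.0500
  x=7: (0.007/0.022) × 1.7 = 0.5409
Sum = 2.2000 + 2.0500 + 0.5409 = 4.7909

4.79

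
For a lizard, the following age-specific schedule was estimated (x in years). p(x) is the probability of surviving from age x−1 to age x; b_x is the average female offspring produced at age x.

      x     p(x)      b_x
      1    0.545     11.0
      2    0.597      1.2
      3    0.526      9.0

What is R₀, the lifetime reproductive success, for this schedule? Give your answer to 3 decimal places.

Survivorship from birth: l_x = p_1·p_2·…·p_x.
  l_1 = 0.54500
  l_2 = 0.32537
  l_3 = 0.17114
R₀ = Σ l_x b_x:
  age 1: 0.54500 × 11.0 = 5.9950
  age 2: 0.32537 × 1.2 = 0.3904
  age 3: 0.17114 × 9.0 = 1.5403
R₀ = 5.9950 + 0.3904 + 1.5403 = 7.9257

7.926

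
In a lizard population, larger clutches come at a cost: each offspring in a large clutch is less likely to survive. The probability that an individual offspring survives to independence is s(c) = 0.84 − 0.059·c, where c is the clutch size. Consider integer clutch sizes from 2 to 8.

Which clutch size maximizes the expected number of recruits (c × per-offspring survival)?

7

Expected recruits = c × s(c):
  c=2: 2 × 0.722 = 1.444
  c=3: 3 × 0.663 = 1.989
  c=4: 4 × 0.604 = 2.416
  c=5: 5 × 0.545 = 2.725
  c=6: 6 × 0.486 = 2.916
  c=7: 7 × 0.427 = 2.989
  c=8: 8 × 0.368 = 2.944
Maximum at c = 7 (2.989 recruits).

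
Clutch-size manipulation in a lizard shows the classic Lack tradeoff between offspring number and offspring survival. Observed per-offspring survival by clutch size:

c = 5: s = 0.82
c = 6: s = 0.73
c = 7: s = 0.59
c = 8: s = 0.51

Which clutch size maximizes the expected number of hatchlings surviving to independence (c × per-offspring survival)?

Expected hatchlings surviving to independence = c × s(c):
  c=5: 5 × 0.82 = 4.100
  c=6: 6 × 0.73 = 4.380
  c=7: 7 × 0.59 = 4.130
  c=8: 8 × 0.51 = 4.080
Maximum at c = 6 (4.380 hatchlings surviving to independence).

6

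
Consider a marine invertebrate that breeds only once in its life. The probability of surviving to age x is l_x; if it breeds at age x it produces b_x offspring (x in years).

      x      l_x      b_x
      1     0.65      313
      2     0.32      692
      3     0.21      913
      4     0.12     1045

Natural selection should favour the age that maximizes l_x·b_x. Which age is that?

Expected offspring if breeding at age x = l_x × b_x:
  age 1: 0.65 × 313 = 203.450
  age 2: 0.32 × 692 = 221.440
  age 3: 0.21 × 913 = 191.730
  age 4: 0.12 × 1045 = 125.400
Maximum at age 2 (221.440).

2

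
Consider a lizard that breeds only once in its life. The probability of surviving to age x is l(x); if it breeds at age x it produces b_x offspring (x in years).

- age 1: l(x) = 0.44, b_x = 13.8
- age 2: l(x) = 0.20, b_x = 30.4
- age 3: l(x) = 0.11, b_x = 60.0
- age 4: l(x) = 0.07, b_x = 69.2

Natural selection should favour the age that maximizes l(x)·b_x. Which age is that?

Expected offspring if breeding at age x = l(x) × b_x:
  age 1: 0.44 × 13.8 = 6.072
  age 2: 0.20 × 30.4 = 6.080
  age 3: 0.11 × 60.0 = 6.600
  age 4: 0.07 × 69.2 = 4.844
Maximum at age 3 (6.600).

3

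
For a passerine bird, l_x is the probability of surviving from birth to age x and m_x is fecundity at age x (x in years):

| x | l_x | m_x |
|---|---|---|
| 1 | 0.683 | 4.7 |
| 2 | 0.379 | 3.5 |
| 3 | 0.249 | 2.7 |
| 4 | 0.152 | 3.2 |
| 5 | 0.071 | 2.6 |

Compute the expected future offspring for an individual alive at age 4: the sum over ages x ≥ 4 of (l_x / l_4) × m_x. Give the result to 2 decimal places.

l_4 = 0.152. Conditional survival from age 4 to x is l_x / l_4.
  x=4: (0.152/0.152) × 3.2 = 3.2000
  x=5: (0.071/0.152) × 2.6 = 1.2145
Sum = 3.2000 + 1.2145 = 4.4145

4.41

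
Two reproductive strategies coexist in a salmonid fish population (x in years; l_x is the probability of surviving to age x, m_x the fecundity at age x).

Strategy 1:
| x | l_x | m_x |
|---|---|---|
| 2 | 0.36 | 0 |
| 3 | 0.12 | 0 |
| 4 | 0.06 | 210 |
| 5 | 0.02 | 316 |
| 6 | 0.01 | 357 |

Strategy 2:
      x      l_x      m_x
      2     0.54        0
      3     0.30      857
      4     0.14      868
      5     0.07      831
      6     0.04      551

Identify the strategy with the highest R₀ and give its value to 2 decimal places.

458.83

Strategy 1: R₀ = 0.36×0 + 0.12×0 + 0.06×210 + 0.02×316 + 0.01×357 = 22.4900
Strategy 2: R₀ = 0.54×0 + 0.30×857 + 0.14×868 + 0.07×831 + 0.04×551 = 458.8300
Highest R₀: strategy 2 with 458.8300.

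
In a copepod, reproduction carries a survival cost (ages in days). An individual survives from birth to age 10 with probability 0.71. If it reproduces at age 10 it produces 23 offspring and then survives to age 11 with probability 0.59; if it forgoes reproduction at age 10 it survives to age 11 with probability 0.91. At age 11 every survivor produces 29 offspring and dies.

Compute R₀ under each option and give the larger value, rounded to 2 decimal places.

breed at age 10: R₀ = 0.71 × (23 + 0.59 × 29) = 0.71 × 40.1100 = 28.4781
delay to age 11: R₀ = 0.71 × (0.91 × 29) = 0.71 × 26.3900 = 18.7369
Higher: breed at age 10 (28.4781).

28.48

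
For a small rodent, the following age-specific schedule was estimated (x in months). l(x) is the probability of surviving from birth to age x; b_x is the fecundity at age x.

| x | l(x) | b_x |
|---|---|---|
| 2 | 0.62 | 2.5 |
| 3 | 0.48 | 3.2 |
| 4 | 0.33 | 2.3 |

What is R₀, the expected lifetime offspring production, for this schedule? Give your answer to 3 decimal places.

R₀ = Σ l(x) b_x:
  age 2: 0.62 × 2.5 = 1.5500
  age 3: 0.48 × 3.2 = 1.5360
  age 4: 0.33 × 2.3 = 0.7590
R₀ = 1.5500 + 1.5360 + 0.7590 = 3.8450

3.845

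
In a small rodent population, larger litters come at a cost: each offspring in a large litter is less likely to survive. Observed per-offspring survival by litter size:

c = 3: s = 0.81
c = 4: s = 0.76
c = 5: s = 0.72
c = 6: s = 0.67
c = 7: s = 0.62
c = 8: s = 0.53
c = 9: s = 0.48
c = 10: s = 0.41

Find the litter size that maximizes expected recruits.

Expected recruits = c × s(c):
  c=3: 3 × 0.81 = 2.430
  c=4: 4 × 0.76 = 3.040
  c=5: 5 × 0.72 = 3.600
  c=6: 6 × 0.67 = 4.020
  c=7: 7 × 0.62 = 4.340
  c=8: 8 × 0.53 = 4.240
  c=9: 9 × 0.48 = 4.320
  c=10: 10 × 0.41 = 4.100
Maximum at c = 7 (4.340 recruits).

7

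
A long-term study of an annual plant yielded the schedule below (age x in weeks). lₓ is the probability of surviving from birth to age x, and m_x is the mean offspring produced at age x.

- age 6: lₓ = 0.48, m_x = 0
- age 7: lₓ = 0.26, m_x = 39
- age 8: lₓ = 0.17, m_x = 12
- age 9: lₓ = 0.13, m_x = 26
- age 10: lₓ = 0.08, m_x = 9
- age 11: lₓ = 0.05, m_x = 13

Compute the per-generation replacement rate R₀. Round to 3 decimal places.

16.930

R₀ = Σ lₓ m_x:
  age 6: 0.48 × 0 = 0.0000
  age 7: 0.26 × 39 = 10.1400
  age 8: 0.17 × 12 = 2.0400
  age 9: 0.13 × 26 = 3.3800
  age 10: 0.08 × 9 = 0.7200
  age 11: 0.05 × 13 = 0.6500
R₀ = 0.0000 + 10.1400 + 2.0400 + 3.3800 + 0.7200 + 0.6500 = 16.9300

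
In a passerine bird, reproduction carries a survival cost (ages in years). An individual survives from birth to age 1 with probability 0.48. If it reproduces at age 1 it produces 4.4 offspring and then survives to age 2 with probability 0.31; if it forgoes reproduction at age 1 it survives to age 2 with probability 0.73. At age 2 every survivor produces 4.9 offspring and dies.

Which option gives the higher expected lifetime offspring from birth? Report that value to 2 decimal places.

breed at age 1: R₀ = 0.48 × (4.4 + 0.31 × 4.9) = 0.48 × 5.9190 = 2.8411
delay to age 2: R₀ = 0.48 × (0.73 × 4.9) = 0.48 × 3.5770 = 1.7170
Higher: breed at age 1 (2.8411).

2.84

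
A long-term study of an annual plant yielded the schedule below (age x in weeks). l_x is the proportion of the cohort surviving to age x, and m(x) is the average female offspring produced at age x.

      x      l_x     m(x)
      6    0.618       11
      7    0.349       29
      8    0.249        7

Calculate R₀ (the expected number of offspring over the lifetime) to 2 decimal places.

18.66

R₀ = Σ l_x m(x):
  age 6: 0.618 × 11 = 6.7980
  age 7: 0.349 × 29 = 10.1210
  age 8: 0.249 × 7 = 1.7430
R₀ = 6.7980 + 10.1210 + 1.7430 = 18.6620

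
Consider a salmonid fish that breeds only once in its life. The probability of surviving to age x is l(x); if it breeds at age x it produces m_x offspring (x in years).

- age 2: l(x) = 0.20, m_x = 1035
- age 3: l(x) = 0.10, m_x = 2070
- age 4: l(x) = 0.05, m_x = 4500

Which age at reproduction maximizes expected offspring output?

4

Expected offspring if breeding at age x = l(x) × m_x:
  age 2: 0.20 × 1035 = 207.000
  age 3: 0.10 × 2070 = 207.000
  age 4: 0.05 × 4500 = 225.000
Maximum at age 4 (225.000).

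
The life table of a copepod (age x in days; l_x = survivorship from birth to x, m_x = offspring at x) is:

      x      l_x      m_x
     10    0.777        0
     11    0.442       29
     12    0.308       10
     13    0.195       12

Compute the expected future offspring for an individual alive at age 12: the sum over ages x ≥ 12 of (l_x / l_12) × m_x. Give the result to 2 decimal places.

l_12 = 0.308. Conditional survival from age 12 to x is l_x / l_12.
  x=12: (0.308/0.308) × 10 = 10.0000
  x=13: (0.195/0.308) × 12 = 7.5974
Sum = 10.0000 + 7.5974 = 17.5974

17.60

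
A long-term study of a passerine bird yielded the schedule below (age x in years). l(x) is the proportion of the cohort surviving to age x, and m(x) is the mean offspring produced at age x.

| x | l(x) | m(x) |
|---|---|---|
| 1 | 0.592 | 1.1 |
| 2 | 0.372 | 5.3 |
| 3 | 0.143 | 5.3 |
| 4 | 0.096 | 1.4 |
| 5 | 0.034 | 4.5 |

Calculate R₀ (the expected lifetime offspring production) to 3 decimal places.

R₀ = Σ l(x) m(x):
  age 1: 0.592 × 1.1 = 0.6512
  age 2: 0.372 × 5.3 = 1.9716
  age 3: 0.143 × 5.3 = 0.7579
  age 4: 0.096 × 1.4 = 0.1344
  age 5: 0.034 × 4.5 = 0.1530
R₀ = 0.6512 + 1.9716 + 0.7579 + 0.1344 + 0.1530 = 3.6681

3.668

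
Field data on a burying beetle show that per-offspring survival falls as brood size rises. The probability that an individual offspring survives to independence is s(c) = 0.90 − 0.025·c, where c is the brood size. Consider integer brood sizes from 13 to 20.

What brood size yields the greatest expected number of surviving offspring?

Expected surviving offspring = c × s(c):
  c=13: 13 × 0.575 = 7.475
  c=14: 14 × 0.550 = 7.700
  c=15: 15 × 0.525 = 7.875
  c=16: 16 × 0.500 = 8.000
  c=17: 17 × 0.475 = 8.075
  c=18: 18 × 0.450 = 8.100
  c=19: 19 × 0.425 = 8.075
  c=20: 20 × 0.400 = 8.000
Maximum at c = 18 (8.100 surviving offspring).

18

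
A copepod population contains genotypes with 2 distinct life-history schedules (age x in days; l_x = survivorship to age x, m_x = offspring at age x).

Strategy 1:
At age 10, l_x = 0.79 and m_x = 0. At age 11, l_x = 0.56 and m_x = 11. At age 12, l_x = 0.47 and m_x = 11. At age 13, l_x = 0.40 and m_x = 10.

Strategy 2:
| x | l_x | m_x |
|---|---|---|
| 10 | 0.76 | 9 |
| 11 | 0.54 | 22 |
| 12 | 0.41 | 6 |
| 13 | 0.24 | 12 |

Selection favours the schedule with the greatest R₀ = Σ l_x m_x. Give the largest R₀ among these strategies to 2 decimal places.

Strategy 1: R₀ = 0.79×0 + 0.56×11 + 0.47×11 + 0.40×10 = 15.3300
Strategy 2: R₀ = 0.76×9 + 0.54×22 + 0.41×6 + 0.24×12 = 24.0600
Highest R₀: strategy 2 with 24.0600.

24.06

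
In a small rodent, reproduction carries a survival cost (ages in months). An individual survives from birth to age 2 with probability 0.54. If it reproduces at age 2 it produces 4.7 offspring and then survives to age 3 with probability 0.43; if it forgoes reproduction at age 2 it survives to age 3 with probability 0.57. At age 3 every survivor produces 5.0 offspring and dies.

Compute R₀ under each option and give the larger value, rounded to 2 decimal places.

breed at age 2: R₀ = 0.54 × (4.7 + 0.43 × 5.0) = 0.54 × 6.8500 = 3.6990
delay to age 3: R₀ = 0.54 × (0.57 × 5.0) = 0.54 × 2.8500 = 1.5390
Higher: breed at age 2 (3.6990).

3.70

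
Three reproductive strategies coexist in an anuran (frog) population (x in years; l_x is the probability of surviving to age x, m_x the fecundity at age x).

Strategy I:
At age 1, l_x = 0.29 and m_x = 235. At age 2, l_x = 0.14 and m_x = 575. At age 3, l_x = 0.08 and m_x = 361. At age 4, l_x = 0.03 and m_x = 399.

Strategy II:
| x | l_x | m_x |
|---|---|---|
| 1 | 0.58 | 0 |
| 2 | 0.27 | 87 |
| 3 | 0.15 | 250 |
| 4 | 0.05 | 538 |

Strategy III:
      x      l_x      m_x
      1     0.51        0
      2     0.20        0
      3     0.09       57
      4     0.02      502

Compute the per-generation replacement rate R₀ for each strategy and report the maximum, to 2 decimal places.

189.50

Strategy I: R₀ = 0.29×235 + 0.14×575 + 0.08×361 + 0.03×399 = 189.5000
Strategy II: R₀ = 0.58×0 + 0.27×87 + 0.15×250 + 0.05×538 = 87.8900
Strategy III: R₀ = 0.51×0 + 0.20×0 + 0.09×57 + 0.02×502 = 15.1700
Highest R₀: strategy I with 189.5000.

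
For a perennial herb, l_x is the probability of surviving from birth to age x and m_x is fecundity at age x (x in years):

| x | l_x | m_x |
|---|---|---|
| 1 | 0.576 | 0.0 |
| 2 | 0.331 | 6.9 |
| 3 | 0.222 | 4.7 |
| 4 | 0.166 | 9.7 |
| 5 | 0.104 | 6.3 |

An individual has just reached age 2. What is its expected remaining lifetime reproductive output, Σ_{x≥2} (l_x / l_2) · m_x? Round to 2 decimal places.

l_2 = 0.331. Conditional survival from age 2 to x is l_x / l_2.
  x=2: (0.331/0.331) × 6.9 = 6.9000
  x=3: (0.222/0.331) × 4.7 = 3.1523
  x=4: (0.166/0.331) × 9.7 = 4.8647
  x=5: (0.104/0.331) × 6.3 = 1.9795
Sum = 6.9000 + 3.1523 + 4.8647 + 1.9795 = 16.8964

16.90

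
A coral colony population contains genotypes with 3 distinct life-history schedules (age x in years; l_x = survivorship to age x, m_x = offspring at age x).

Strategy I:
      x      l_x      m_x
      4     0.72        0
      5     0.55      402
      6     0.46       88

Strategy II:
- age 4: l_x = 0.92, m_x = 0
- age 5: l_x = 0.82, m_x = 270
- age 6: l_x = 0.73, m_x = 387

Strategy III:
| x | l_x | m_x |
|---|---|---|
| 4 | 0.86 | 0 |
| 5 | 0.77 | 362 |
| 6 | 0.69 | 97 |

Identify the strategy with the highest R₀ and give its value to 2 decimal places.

Strategy I: R₀ = 0.72×0 + 0.55×402 + 0.46×88 = 261.5800
Strategy II: R₀ = 0.92×0 + 0.82×270 + 0.73×387 = 503.9100
Strategy III: R₀ = 0.86×0 + 0.77×362 + 0.69×97 = 345.6700
Highest R₀: strategy II with 503.9100.

503.91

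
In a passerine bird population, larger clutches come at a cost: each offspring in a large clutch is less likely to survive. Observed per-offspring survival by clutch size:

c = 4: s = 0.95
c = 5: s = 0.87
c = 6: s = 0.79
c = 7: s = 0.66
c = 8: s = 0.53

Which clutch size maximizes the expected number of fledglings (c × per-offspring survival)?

6

Expected fledglings = c × s(c):
  c=4: 4 × 0.95 = 3.800
  c=5: 5 × 0.87 = 4.350
  c=6: 6 × 0.79 = 4.740
  c=7: 7 × 0.66 = 4.620
  c=8: 8 × 0.53 = 4.240
Maximum at c = 6 (4.740 fledglings).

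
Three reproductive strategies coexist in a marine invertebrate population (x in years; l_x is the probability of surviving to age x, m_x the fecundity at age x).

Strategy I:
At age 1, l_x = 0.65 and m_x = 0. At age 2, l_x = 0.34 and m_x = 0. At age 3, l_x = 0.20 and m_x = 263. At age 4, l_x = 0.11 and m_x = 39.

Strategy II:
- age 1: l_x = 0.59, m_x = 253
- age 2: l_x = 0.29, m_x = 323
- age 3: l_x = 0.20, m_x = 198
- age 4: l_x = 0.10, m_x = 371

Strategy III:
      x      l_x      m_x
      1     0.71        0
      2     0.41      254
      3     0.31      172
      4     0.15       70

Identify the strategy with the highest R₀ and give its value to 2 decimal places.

Strategy I: R₀ = 0.65×0 + 0.34×0 + 0.20×263 + 0.11×39 = 56.8900
Strategy II: R₀ = 0.59×253 + 0.29×323 + 0.20×198 + 0.10×371 = 319.6400
Strategy III: R₀ = 0.71×0 + 0.41×254 + 0.31×172 + 0.15×70 = 167.9600
Highest R₀: strategy II with 319.6400.

319.64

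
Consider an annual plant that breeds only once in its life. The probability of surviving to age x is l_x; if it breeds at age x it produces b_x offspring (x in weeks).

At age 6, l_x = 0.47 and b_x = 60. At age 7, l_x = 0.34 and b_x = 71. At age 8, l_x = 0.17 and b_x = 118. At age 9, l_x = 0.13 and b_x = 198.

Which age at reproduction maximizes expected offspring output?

6

Expected offspring if breeding at age x = l_x × b_x:
  age 6: 0.47 × 60 = 28.200
  age 7: 0.34 × 71 = 24.140
  age 8: 0.17 × 118 = 20.060
  age 9: 0.13 × 198 = 25.740
Maximum at age 6 (28.200).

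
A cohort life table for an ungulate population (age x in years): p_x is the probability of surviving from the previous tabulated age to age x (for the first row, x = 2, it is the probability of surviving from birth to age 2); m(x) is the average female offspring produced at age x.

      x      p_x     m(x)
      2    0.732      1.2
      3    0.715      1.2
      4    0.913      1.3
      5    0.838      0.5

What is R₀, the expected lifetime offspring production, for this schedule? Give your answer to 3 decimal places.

Survivorship from birth: l_x = p_2·p_3·…·p_x.
  l_2 = 0.73200
  l_3 = 0.52338
  l_4 = 0.47785
  l_5 = 0.40043
R₀ = Σ l_x m(x):
  age 2: 0.73200 × 1.2 = 0.8784
  age 3: 0.52338 × 1.2 = 0.6281
  age 4: 0.47785 × 1.3 = 0.6212
  age 5: 0.40043 × 0.5 = 0.2002
R₀ = 0.8784 + 0.6281 + 0.6212 + 0.2002 = 2.3279

2.328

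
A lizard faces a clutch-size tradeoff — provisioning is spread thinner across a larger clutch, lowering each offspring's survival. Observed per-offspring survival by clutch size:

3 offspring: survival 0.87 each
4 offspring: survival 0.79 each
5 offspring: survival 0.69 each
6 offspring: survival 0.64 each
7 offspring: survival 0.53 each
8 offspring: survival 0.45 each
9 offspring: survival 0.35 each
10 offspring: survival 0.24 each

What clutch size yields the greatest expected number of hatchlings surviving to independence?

6

Expected hatchlings surviving to independence = c × s(c):
  c=3: 3 × 0.87 = 2.610
  c=4: 4 × 0.79 = 3.160
  c=5: 5 × 0.69 = 3.450
  c=6: 6 × 0.64 = 3.840
  c=7: 7 × 0.53 = 3.710
  c=8: 8 × 0.45 = 3.600
  c=9: 9 × 0.35 = 3.150
  c=10: 10 × 0.24 = 2.400
Maximum at c = 6 (3.840 hatchlings surviving to independence).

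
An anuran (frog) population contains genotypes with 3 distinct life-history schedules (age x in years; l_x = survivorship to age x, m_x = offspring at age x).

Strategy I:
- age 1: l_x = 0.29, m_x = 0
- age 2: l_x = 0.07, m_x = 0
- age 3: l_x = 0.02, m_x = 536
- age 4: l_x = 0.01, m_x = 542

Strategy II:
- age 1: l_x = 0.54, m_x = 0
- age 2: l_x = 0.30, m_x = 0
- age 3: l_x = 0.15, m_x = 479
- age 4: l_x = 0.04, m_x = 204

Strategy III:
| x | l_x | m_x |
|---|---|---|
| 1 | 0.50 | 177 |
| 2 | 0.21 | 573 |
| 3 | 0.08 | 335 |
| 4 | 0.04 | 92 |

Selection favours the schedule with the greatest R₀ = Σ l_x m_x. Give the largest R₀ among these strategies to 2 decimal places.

Strategy I: R₀ = 0.29×0 + 0.07×0 + 0.02×536 + 0.01×542 = 16.1400
Strategy II: R₀ = 0.54×0 + 0.30×0 + 0.15×479 + 0.04×204 = 80.0100
Strategy III: R₀ = 0.50×177 + 0.21×573 + 0.08×335 + 0.04×92 = 239.3100
Highest R₀: strategy III with 239.3100.

239.31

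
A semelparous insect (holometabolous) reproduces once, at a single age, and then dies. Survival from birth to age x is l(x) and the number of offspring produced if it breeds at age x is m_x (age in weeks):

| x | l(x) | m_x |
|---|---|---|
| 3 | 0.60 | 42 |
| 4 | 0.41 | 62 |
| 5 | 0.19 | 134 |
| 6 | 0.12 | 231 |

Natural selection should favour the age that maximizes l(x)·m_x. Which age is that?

6

Expected offspring if breeding at age x = l(x) × m_x:
  age 3: 0.60 × 42 = 25.200
  age 4: 0.41 × 62 = 25.420
  age 5: 0.19 × 134 = 25.460
  age 6: 0.12 × 231 = 27.720
Maximum at age 6 (27.720).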